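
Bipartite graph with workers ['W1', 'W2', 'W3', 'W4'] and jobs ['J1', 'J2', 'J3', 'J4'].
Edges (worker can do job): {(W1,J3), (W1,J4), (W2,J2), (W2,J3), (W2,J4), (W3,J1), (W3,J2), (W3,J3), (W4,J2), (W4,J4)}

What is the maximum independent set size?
Maximum independent set = 4

By König's theorem:
- Min vertex cover = Max matching = 4
- Max independent set = Total vertices - Min vertex cover
- Max independent set = 8 - 4 = 4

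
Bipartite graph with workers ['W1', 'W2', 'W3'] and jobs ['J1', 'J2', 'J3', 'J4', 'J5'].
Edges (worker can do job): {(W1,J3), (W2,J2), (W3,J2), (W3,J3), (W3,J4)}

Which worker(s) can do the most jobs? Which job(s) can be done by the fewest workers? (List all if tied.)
Most versatile: W3 (3 jobs); Least covered: J1, J5 (0 workers)

Worker degrees (jobs they can do): W1:1, W2:1, W3:3
Job degrees (workers who can do it): J1:0, J2:2, J3:2, J4:1, J5:0

Maximum worker degree is 3, achieved by: W3
Minimum job degree is 0, achieved by: J1, J5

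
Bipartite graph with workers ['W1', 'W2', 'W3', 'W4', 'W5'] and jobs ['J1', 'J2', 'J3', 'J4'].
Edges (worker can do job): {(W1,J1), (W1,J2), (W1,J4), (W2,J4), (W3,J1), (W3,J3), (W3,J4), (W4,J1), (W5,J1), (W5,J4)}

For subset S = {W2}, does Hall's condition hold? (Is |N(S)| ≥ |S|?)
Yes: |N(S)| = 1, |S| = 1

Subset S = {W2}
Neighbors N(S) = {J4}

|N(S)| = 1, |S| = 1
Hall's condition: |N(S)| ≥ |S| is satisfied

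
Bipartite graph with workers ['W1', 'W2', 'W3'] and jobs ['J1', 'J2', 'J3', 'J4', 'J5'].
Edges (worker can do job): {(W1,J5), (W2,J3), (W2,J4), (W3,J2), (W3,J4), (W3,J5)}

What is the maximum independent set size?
Maximum independent set = 5

By König's theorem:
- Min vertex cover = Max matching = 3
- Max independent set = Total vertices - Min vertex cover
- Max independent set = 8 - 3 = 5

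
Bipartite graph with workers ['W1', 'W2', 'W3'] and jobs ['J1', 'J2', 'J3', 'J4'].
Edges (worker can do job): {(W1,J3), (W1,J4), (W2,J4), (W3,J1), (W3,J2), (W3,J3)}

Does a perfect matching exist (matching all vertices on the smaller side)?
Yes, perfect matching exists (size 3)

Perfect matching: {(W1,J3), (W2,J4), (W3,J1)}
All 3 vertices on the smaller side are matched.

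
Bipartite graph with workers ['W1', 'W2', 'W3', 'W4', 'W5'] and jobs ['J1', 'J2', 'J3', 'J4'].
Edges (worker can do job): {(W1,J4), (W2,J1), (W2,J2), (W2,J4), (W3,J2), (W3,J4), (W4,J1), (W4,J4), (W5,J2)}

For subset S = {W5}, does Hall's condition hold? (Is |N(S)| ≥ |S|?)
Yes: |N(S)| = 1, |S| = 1

Subset S = {W5}
Neighbors N(S) = {J2}

|N(S)| = 1, |S| = 1
Hall's condition: |N(S)| ≥ |S| is satisfied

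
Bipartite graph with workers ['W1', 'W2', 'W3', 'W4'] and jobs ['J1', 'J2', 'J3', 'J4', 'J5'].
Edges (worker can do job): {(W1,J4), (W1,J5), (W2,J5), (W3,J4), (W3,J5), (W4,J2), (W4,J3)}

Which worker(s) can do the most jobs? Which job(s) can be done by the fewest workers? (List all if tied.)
Most versatile: W1, W3, W4 (2 jobs); Least covered: J1 (0 workers)

Worker degrees (jobs they can do): W1:2, W2:1, W3:2, W4:2
Job degrees (workers who can do it): J1:0, J2:1, J3:1, J4:2, J5:3

Maximum worker degree is 2, achieved by: W1, W3, W4
Minimum job degree is 0, achieved by: J1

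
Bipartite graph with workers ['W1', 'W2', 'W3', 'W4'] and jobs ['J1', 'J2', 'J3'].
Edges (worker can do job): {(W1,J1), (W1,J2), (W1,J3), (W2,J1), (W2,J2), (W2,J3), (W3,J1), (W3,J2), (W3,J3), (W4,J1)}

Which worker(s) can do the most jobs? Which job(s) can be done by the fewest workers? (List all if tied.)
Most versatile: W1, W2, W3 (3 jobs); Least covered: J2, J3 (3 workers)

Worker degrees (jobs they can do): W1:3, W2:3, W3:3, W4:1
Job degrees (workers who can do it): J1:4, J2:3, J3:3

Maximum worker degree is 3, achieved by: W1, W2, W3
Minimum job degree is 3, achieved by: J2, J3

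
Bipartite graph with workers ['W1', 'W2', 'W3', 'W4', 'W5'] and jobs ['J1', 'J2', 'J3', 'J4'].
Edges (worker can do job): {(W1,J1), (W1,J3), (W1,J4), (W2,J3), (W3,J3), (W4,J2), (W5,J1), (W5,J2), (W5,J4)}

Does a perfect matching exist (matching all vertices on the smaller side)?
Yes, perfect matching exists (size 4)

Perfect matching: {(W1,J1), (W3,J3), (W4,J2), (W5,J4)}
All 4 vertices on the smaller side are matched.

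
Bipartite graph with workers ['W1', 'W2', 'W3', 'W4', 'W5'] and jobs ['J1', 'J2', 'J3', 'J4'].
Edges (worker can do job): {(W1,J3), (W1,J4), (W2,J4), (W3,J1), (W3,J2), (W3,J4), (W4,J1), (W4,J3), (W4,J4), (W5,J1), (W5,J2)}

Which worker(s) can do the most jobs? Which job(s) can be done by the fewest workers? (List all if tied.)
Most versatile: W3, W4 (3 jobs); Least covered: J2, J3 (2 workers)

Worker degrees (jobs they can do): W1:2, W2:1, W3:3, W4:3, W5:2
Job degrees (workers who can do it): J1:3, J2:2, J3:2, J4:4

Maximum worker degree is 3, achieved by: W3, W4
Minimum job degree is 2, achieved by: J2, J3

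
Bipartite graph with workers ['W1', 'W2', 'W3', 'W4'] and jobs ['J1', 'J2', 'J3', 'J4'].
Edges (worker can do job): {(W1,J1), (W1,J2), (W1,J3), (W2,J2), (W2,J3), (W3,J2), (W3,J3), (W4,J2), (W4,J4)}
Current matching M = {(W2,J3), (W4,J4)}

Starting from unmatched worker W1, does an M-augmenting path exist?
Yes: W1 → J1

An M-augmenting path alternates non-matching / matching edges, starting and ending at unmatched vertices.
Path: W1 → J1
(J1 is unmatched in M, so the path is augmenting.)
Flipping edges along this path would increase |M| from 2 to 3.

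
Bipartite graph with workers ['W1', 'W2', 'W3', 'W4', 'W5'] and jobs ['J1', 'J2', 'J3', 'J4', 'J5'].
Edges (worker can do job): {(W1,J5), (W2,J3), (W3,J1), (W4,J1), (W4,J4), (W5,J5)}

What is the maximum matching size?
Maximum matching size = 4

Maximum matching: {(W2,J3), (W3,J1), (W4,J4), (W5,J5)}
Size: 4

This assigns 4 workers to 4 distinct jobs.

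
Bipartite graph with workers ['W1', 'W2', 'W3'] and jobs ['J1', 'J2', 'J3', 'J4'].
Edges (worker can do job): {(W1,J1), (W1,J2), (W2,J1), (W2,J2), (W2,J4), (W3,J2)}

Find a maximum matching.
Matching: {(W1,J1), (W2,J4), (W3,J2)}

Maximum matching (size 3):
  W1 → J1
  W2 → J4
  W3 → J2

Each worker is assigned to at most one job, and each job to at most one worker.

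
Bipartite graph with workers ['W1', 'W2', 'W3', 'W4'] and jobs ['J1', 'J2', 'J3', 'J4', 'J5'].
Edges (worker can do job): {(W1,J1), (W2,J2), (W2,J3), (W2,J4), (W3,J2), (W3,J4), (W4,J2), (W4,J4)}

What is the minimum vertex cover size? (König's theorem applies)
Minimum vertex cover size = 4

By König's theorem: in bipartite graphs,
min vertex cover = max matching = 4

Maximum matching has size 4, so minimum vertex cover also has size 4.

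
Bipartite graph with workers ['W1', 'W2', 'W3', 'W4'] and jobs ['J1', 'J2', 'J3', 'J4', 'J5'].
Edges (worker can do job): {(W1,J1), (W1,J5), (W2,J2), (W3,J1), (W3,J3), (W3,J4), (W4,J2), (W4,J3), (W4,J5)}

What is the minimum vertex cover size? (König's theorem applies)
Minimum vertex cover size = 4

By König's theorem: in bipartite graphs,
min vertex cover = max matching = 4

Maximum matching has size 4, so minimum vertex cover also has size 4.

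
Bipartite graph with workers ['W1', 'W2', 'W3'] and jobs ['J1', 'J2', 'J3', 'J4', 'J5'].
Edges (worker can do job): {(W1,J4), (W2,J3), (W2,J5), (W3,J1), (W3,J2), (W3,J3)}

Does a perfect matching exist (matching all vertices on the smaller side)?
Yes, perfect matching exists (size 3)

Perfect matching: {(W1,J4), (W2,J3), (W3,J1)}
All 3 vertices on the smaller side are matched.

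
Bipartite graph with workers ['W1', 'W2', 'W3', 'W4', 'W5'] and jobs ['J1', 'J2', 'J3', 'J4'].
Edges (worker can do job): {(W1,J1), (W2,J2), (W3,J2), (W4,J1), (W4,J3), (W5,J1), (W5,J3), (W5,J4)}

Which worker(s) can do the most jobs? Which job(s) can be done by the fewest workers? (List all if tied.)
Most versatile: W5 (3 jobs); Least covered: J4 (1 workers)

Worker degrees (jobs they can do): W1:1, W2:1, W3:1, W4:2, W5:3
Job degrees (workers who can do it): J1:3, J2:2, J3:2, J4:1

Maximum worker degree is 3, achieved by: W5
Minimum job degree is 1, achieved by: J4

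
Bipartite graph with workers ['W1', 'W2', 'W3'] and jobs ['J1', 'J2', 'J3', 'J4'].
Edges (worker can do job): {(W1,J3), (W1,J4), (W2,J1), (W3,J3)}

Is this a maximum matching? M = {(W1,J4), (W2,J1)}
No, size 2 is not maximum

Proposed matching has size 2.
Maximum matching size for this graph: 3.

This is NOT maximum - can be improved to size 3.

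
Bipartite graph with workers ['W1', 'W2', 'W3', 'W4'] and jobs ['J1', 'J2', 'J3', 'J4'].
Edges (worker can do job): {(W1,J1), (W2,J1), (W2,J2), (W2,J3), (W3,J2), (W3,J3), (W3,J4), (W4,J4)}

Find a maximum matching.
Matching: {(W1,J1), (W2,J2), (W3,J3), (W4,J4)}

Maximum matching (size 4):
  W1 → J1
  W2 → J2
  W3 → J3
  W4 → J4

Each worker is assigned to at most one job, and each job to at most one worker.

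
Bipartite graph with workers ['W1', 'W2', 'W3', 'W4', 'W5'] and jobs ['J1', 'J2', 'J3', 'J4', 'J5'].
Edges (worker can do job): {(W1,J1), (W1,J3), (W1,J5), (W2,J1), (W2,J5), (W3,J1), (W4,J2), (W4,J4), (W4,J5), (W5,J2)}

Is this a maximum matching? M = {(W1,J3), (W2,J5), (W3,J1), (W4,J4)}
No, size 4 is not maximum

Proposed matching has size 4.
Maximum matching size for this graph: 5.

This is NOT maximum - can be improved to size 5.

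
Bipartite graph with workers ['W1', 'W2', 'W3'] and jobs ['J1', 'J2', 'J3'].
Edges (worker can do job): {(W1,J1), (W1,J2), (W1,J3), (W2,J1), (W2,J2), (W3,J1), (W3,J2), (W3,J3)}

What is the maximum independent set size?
Maximum independent set = 3

By König's theorem:
- Min vertex cover = Max matching = 3
- Max independent set = Total vertices - Min vertex cover
- Max independent set = 6 - 3 = 3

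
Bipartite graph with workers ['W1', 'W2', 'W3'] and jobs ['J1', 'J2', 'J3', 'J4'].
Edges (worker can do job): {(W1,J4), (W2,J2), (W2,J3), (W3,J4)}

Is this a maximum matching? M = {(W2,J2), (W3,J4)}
Yes, size 2 is maximum

Proposed matching has size 2.
Maximum matching size for this graph: 2.

This is a maximum matching.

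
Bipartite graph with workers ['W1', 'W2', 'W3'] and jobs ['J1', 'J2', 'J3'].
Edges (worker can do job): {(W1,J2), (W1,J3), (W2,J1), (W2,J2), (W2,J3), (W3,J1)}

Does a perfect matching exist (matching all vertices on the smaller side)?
Yes, perfect matching exists (size 3)

Perfect matching: {(W1,J2), (W2,J3), (W3,J1)}
All 3 vertices on the smaller side are matched.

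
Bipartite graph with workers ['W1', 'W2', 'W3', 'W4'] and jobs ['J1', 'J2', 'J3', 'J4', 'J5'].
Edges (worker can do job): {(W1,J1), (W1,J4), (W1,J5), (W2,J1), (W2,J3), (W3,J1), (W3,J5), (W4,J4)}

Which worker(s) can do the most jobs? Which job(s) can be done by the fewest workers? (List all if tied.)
Most versatile: W1 (3 jobs); Least covered: J2 (0 workers)

Worker degrees (jobs they can do): W1:3, W2:2, W3:2, W4:1
Job degrees (workers who can do it): J1:3, J2:0, J3:1, J4:2, J5:2

Maximum worker degree is 3, achieved by: W1
Minimum job degree is 0, achieved by: J2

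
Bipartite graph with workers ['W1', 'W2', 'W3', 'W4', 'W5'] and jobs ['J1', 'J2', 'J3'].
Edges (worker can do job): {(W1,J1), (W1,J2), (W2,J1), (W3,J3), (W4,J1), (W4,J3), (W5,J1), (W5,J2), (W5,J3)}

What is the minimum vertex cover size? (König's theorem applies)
Minimum vertex cover size = 3

By König's theorem: in bipartite graphs,
min vertex cover = max matching = 3

Maximum matching has size 3, so minimum vertex cover also has size 3.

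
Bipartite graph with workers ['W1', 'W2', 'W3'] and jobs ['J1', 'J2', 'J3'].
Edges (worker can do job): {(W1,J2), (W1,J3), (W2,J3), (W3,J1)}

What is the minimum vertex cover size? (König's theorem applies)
Minimum vertex cover size = 3

By König's theorem: in bipartite graphs,
min vertex cover = max matching = 3

Maximum matching has size 3, so minimum vertex cover also has size 3.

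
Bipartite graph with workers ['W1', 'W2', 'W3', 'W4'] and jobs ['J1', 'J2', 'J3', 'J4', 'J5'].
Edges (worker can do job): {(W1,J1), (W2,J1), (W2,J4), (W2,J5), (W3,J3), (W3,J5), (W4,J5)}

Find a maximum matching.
Matching: {(W1,J1), (W2,J4), (W3,J3), (W4,J5)}

Maximum matching (size 4):
  W1 → J1
  W2 → J4
  W3 → J3
  W4 → J5

Each worker is assigned to at most one job, and each job to at most one worker.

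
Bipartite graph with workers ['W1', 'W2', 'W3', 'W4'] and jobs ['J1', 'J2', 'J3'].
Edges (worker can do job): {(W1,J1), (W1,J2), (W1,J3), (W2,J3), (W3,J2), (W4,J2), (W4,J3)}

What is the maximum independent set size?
Maximum independent set = 4

By König's theorem:
- Min vertex cover = Max matching = 3
- Max independent set = Total vertices - Min vertex cover
- Max independent set = 7 - 3 = 4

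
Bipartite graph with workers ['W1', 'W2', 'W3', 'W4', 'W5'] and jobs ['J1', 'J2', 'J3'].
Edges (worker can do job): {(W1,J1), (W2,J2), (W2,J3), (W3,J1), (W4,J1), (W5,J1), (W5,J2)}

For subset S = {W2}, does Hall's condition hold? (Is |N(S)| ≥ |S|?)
Yes: |N(S)| = 2, |S| = 1

Subset S = {W2}
Neighbors N(S) = {J2, J3}

|N(S)| = 2, |S| = 1
Hall's condition: |N(S)| ≥ |S| is satisfied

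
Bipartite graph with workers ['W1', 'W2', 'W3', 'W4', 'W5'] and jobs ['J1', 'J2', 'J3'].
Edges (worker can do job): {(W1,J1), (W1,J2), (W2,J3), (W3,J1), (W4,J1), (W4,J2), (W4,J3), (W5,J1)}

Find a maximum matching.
Matching: {(W2,J3), (W3,J1), (W4,J2)}

Maximum matching (size 3):
  W2 → J3
  W3 → J1
  W4 → J2

Each worker is assigned to at most one job, and each job to at most one worker.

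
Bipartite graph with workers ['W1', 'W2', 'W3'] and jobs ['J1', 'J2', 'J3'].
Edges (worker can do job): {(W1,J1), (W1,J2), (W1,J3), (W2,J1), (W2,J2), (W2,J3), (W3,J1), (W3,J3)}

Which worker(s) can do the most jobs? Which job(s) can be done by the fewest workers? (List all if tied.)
Most versatile: W1, W2 (3 jobs); Least covered: J2 (2 workers)

Worker degrees (jobs they can do): W1:3, W2:3, W3:2
Job degrees (workers who can do it): J1:3, J2:2, J3:3

Maximum worker degree is 3, achieved by: W1, W2
Minimum job degree is 2, achieved by: J2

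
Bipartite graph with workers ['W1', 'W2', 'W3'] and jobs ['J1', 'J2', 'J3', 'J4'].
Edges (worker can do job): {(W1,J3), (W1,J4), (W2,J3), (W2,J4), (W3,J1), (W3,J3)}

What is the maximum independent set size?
Maximum independent set = 4

By König's theorem:
- Min vertex cover = Max matching = 3
- Max independent set = Total vertices - Min vertex cover
- Max independent set = 7 - 3 = 4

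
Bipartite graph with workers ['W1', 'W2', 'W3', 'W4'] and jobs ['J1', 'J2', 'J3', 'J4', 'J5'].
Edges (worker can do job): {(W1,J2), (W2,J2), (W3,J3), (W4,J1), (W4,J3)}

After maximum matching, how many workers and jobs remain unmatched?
Unmatched: 1 workers, 2 jobs

Maximum matching size: 3
Workers: 4 total, 3 matched, 1 unmatched
Jobs: 5 total, 3 matched, 2 unmatched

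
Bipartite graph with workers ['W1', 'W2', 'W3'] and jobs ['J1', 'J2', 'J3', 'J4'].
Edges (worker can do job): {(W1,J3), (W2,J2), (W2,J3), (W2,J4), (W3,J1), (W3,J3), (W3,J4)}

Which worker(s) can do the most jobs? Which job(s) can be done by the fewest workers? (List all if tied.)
Most versatile: W2, W3 (3 jobs); Least covered: J1, J2 (1 workers)

Worker degrees (jobs they can do): W1:1, W2:3, W3:3
Job degrees (workers who can do it): J1:1, J2:1, J3:3, J4:2

Maximum worker degree is 3, achieved by: W2, W3
Minimum job degree is 1, achieved by: J1, J2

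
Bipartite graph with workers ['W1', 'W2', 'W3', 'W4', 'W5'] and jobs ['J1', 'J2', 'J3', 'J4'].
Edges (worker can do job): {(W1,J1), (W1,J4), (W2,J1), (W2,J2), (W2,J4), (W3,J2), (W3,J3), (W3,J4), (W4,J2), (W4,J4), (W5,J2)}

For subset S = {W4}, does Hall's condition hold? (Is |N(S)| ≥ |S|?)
Yes: |N(S)| = 2, |S| = 1

Subset S = {W4}
Neighbors N(S) = {J2, J4}

|N(S)| = 2, |S| = 1
Hall's condition: |N(S)| ≥ |S| is satisfied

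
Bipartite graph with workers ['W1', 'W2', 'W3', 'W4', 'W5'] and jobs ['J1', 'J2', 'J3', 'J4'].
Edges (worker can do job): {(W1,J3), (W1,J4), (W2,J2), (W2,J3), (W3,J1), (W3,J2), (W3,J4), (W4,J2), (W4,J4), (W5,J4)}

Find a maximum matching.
Matching: {(W1,J3), (W3,J1), (W4,J2), (W5,J4)}

Maximum matching (size 4):
  W1 → J3
  W3 → J1
  W4 → J2
  W5 → J4

Each worker is assigned to at most one job, and each job to at most one worker.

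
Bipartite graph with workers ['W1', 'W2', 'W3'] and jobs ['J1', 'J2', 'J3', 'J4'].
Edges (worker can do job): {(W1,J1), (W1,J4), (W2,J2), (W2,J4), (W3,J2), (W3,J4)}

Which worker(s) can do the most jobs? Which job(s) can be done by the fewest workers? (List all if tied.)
Most versatile: W1, W2, W3 (2 jobs); Least covered: J3 (0 workers)

Worker degrees (jobs they can do): W1:2, W2:2, W3:2
Job degrees (workers who can do it): J1:1, J2:2, J3:0, J4:3

Maximum worker degree is 2, achieved by: W1, W2, W3
Minimum job degree is 0, achieved by: J3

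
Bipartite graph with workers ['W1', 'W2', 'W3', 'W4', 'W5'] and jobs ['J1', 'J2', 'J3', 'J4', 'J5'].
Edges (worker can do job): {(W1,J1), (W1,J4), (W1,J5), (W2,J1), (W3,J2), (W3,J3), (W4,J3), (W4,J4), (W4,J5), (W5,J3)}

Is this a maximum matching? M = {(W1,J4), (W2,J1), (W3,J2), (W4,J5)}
No, size 4 is not maximum

Proposed matching has size 4.
Maximum matching size for this graph: 5.

This is NOT maximum - can be improved to size 5.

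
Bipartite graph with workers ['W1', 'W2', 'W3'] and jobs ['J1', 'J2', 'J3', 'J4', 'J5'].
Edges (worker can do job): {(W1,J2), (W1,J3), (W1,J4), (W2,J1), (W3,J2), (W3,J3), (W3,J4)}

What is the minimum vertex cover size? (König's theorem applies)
Minimum vertex cover size = 3

By König's theorem: in bipartite graphs,
min vertex cover = max matching = 3

Maximum matching has size 3, so minimum vertex cover also has size 3.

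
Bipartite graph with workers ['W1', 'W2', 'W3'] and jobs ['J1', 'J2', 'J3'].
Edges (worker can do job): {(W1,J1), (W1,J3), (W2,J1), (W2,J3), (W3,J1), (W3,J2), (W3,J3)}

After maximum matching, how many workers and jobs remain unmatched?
Unmatched: 0 workers, 0 jobs

Maximum matching size: 3
Workers: 3 total, 3 matched, 0 unmatched
Jobs: 3 total, 3 matched, 0 unmatched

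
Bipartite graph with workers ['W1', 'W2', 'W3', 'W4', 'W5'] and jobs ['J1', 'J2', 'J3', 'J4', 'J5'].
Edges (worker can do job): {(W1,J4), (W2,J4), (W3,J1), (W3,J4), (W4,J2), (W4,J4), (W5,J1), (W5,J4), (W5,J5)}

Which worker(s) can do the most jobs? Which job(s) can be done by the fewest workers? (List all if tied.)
Most versatile: W5 (3 jobs); Least covered: J3 (0 workers)

Worker degrees (jobs they can do): W1:1, W2:1, W3:2, W4:2, W5:3
Job degrees (workers who can do it): J1:2, J2:1, J3:0, J4:5, J5:1

Maximum worker degree is 3, achieved by: W5
Minimum job degree is 0, achieved by: J3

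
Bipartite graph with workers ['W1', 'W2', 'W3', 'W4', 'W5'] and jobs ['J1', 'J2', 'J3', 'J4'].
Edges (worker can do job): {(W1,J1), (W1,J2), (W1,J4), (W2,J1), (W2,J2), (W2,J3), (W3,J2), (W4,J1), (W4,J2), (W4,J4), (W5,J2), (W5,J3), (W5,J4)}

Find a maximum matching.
Matching: {(W1,J4), (W3,J2), (W4,J1), (W5,J3)}

Maximum matching (size 4):
  W1 → J4
  W3 → J2
  W4 → J1
  W5 → J3

Each worker is assigned to at most one job, and each job to at most one worker.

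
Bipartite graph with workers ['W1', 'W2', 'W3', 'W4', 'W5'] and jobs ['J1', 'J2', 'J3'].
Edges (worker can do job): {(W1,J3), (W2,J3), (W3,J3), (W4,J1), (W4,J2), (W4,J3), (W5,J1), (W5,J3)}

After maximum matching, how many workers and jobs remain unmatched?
Unmatched: 2 workers, 0 jobs

Maximum matching size: 3
Workers: 5 total, 3 matched, 2 unmatched
Jobs: 3 total, 3 matched, 0 unmatched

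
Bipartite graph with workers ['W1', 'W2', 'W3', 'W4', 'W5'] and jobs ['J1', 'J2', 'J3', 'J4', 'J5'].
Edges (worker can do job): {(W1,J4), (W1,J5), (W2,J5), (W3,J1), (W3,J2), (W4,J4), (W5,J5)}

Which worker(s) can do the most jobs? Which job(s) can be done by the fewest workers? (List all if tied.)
Most versatile: W1, W3 (2 jobs); Least covered: J3 (0 workers)

Worker degrees (jobs they can do): W1:2, W2:1, W3:2, W4:1, W5:1
Job degrees (workers who can do it): J1:1, J2:1, J3:0, J4:2, J5:3

Maximum worker degree is 2, achieved by: W1, W3
Minimum job degree is 0, achieved by: J3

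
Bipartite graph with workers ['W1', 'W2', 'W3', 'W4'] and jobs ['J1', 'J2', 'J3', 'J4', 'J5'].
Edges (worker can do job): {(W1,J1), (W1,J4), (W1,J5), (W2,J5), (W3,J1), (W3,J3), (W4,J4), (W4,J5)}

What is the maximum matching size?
Maximum matching size = 4

Maximum matching: {(W1,J1), (W2,J5), (W3,J3), (W4,J4)}
Size: 4

This assigns 4 workers to 4 distinct jobs.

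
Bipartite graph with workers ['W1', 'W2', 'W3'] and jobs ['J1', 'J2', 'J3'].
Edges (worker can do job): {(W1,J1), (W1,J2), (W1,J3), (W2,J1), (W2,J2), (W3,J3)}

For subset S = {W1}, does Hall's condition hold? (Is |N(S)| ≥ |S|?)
Yes: |N(S)| = 3, |S| = 1

Subset S = {W1}
Neighbors N(S) = {J1, J2, J3}

|N(S)| = 3, |S| = 1
Hall's condition: |N(S)| ≥ |S| is satisfied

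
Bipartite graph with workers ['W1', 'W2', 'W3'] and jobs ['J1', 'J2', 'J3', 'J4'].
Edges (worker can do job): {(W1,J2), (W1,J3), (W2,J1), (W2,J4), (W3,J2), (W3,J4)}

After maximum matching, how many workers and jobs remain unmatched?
Unmatched: 0 workers, 1 jobs

Maximum matching size: 3
Workers: 3 total, 3 matched, 0 unmatched
Jobs: 4 total, 3 matched, 1 unmatched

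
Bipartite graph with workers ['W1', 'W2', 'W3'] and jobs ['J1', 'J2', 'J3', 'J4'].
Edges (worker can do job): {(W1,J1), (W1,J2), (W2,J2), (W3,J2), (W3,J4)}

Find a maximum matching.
Matching: {(W1,J1), (W2,J2), (W3,J4)}

Maximum matching (size 3):
  W1 → J1
  W2 → J2
  W3 → J4

Each worker is assigned to at most one job, and each job to at most one worker.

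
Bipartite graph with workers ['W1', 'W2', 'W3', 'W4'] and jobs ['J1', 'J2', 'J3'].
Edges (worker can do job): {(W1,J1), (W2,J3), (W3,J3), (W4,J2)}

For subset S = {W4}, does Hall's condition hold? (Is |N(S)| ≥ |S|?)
Yes: |N(S)| = 1, |S| = 1

Subset S = {W4}
Neighbors N(S) = {J2}

|N(S)| = 1, |S| = 1
Hall's condition: |N(S)| ≥ |S| is satisfied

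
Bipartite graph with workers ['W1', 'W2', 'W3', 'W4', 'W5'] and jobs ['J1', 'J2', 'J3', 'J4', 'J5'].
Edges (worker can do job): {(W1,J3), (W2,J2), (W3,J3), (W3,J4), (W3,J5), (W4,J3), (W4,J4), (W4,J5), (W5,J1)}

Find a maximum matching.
Matching: {(W1,J3), (W2,J2), (W3,J4), (W4,J5), (W5,J1)}

Maximum matching (size 5):
  W1 → J3
  W2 → J2
  W3 → J4
  W4 → J5
  W5 → J1

Each worker is assigned to at most one job, and each job to at most one worker.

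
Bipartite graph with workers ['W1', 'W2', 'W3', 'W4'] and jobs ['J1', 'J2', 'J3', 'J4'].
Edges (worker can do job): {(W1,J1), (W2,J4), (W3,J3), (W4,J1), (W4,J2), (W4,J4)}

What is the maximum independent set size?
Maximum independent set = 4

By König's theorem:
- Min vertex cover = Max matching = 4
- Max independent set = Total vertices - Min vertex cover
- Max independent set = 8 - 4 = 4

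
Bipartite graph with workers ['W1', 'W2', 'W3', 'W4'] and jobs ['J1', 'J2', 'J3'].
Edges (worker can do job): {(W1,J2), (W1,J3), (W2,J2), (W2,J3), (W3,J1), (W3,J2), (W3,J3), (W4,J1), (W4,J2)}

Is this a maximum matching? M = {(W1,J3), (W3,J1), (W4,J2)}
Yes, size 3 is maximum

Proposed matching has size 3.
Maximum matching size for this graph: 3.

This is a maximum matching.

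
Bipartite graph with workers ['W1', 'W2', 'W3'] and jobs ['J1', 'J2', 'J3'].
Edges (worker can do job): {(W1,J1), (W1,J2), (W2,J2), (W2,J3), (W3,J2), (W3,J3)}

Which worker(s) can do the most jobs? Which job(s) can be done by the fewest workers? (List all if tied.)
Most versatile: W1, W2, W3 (2 jobs); Least covered: J1 (1 workers)

Worker degrees (jobs they can do): W1:2, W2:2, W3:2
Job degrees (workers who can do it): J1:1, J2:3, J3:2

Maximum worker degree is 2, achieved by: W1, W2, W3
Minimum job degree is 1, achieved by: J1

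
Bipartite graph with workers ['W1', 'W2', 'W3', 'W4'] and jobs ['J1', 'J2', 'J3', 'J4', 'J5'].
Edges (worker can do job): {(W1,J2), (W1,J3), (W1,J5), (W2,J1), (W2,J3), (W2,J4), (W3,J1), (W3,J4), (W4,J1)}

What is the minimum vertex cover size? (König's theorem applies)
Minimum vertex cover size = 4

By König's theorem: in bipartite graphs,
min vertex cover = max matching = 4

Maximum matching has size 4, so minimum vertex cover also has size 4.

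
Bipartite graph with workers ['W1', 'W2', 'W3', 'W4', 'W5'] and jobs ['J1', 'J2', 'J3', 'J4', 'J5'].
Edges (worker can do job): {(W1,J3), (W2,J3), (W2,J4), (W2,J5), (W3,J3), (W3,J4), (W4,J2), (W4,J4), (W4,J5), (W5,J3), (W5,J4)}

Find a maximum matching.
Matching: {(W2,J5), (W3,J3), (W4,J2), (W5,J4)}

Maximum matching (size 4):
  W2 → J5
  W3 → J3
  W4 → J2
  W5 → J4

Each worker is assigned to at most one job, and each job to at most one worker.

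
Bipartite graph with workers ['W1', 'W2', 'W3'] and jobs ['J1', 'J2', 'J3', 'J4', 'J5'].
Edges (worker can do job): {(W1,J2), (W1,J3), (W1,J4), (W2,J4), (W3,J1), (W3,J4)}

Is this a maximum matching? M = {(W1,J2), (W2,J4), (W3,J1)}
Yes, size 3 is maximum

Proposed matching has size 3.
Maximum matching size for this graph: 3.

This is a maximum matching.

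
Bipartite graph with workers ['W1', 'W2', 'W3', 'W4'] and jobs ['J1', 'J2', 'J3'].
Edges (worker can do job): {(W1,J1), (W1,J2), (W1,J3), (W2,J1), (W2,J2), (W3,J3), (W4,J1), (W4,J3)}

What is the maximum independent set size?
Maximum independent set = 4

By König's theorem:
- Min vertex cover = Max matching = 3
- Max independent set = Total vertices - Min vertex cover
- Max independent set = 7 - 3 = 4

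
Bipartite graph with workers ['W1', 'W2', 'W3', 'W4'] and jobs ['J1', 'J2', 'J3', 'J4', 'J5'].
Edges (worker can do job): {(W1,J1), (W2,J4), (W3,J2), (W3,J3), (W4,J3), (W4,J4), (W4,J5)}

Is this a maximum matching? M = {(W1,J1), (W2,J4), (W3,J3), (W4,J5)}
Yes, size 4 is maximum

Proposed matching has size 4.
Maximum matching size for this graph: 4.

This is a maximum matching.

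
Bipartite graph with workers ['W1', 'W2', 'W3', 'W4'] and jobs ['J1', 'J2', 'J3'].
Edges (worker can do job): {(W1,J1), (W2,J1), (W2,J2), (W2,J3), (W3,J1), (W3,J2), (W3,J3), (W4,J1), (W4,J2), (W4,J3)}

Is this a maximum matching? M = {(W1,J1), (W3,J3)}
No, size 2 is not maximum

Proposed matching has size 2.
Maximum matching size for this graph: 3.

This is NOT maximum - can be improved to size 3.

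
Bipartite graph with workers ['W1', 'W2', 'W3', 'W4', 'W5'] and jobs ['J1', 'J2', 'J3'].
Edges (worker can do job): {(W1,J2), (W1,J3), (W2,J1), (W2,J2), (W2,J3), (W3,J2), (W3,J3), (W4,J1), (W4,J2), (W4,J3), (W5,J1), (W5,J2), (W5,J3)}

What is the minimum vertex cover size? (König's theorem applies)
Minimum vertex cover size = 3

By König's theorem: in bipartite graphs,
min vertex cover = max matching = 3

Maximum matching has size 3, so minimum vertex cover also has size 3.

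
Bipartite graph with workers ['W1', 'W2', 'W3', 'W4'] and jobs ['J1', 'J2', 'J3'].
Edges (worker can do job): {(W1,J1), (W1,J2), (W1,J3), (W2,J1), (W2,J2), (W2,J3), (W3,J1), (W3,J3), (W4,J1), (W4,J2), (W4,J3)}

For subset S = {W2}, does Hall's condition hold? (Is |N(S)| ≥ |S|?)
Yes: |N(S)| = 3, |S| = 1

Subset S = {W2}
Neighbors N(S) = {J1, J2, J3}

|N(S)| = 3, |S| = 1
Hall's condition: |N(S)| ≥ |S| is satisfied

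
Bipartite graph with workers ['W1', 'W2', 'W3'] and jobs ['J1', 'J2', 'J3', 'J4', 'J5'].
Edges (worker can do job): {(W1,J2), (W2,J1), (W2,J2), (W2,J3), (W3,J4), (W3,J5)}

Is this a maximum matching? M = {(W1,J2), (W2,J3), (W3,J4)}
Yes, size 3 is maximum

Proposed matching has size 3.
Maximum matching size for this graph: 3.

This is a maximum matching.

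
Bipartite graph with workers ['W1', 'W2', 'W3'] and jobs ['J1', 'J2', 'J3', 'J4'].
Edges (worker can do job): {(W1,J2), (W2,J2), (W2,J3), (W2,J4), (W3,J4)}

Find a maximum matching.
Matching: {(W1,J2), (W2,J3), (W3,J4)}

Maximum matching (size 3):
  W1 → J2
  W2 → J3
  W3 → J4

Each worker is assigned to at most one job, and each job to at most one worker.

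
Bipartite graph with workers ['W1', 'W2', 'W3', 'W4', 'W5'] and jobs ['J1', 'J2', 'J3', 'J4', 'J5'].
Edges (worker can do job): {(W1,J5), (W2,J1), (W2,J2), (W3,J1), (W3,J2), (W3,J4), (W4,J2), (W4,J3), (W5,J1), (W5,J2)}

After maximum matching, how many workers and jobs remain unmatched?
Unmatched: 0 workers, 0 jobs

Maximum matching size: 5
Workers: 5 total, 5 matched, 0 unmatched
Jobs: 5 total, 5 matched, 0 unmatched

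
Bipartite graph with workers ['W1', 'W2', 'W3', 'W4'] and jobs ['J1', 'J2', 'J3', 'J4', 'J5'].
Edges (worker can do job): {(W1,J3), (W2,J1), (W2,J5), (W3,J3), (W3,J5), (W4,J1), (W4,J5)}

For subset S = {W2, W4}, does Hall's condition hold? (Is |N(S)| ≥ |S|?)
Yes: |N(S)| = 2, |S| = 2

Subset S = {W2, W4}
Neighbors N(S) = {J1, J5}

|N(S)| = 2, |S| = 2
Hall's condition: |N(S)| ≥ |S| is satisfied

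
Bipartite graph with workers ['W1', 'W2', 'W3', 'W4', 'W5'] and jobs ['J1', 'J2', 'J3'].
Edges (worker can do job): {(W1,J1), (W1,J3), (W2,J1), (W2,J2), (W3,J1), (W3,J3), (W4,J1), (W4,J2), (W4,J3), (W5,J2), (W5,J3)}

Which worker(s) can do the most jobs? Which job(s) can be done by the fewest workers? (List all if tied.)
Most versatile: W4 (3 jobs); Least covered: J2 (3 workers)

Worker degrees (jobs they can do): W1:2, W2:2, W3:2, W4:3, W5:2
Job degrees (workers who can do it): J1:4, J2:3, J3:4

Maximum worker degree is 3, achieved by: W4
Minimum job degree is 3, achieved by: J2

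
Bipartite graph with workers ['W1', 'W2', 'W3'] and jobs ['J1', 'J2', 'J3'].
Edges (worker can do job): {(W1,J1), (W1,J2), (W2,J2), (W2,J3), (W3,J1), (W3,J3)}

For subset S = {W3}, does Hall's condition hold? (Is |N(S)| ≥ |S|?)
Yes: |N(S)| = 2, |S| = 1

Subset S = {W3}
Neighbors N(S) = {J1, J3}

|N(S)| = 2, |S| = 1
Hall's condition: |N(S)| ≥ |S| is satisfied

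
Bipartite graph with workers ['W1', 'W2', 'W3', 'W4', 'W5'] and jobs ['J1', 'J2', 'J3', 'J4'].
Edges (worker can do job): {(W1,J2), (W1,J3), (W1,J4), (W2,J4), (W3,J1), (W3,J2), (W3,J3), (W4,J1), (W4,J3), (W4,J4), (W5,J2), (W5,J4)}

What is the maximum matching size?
Maximum matching size = 4

Maximum matching: {(W1,J3), (W3,J2), (W4,J1), (W5,J4)}
Size: 4

This assigns 4 workers to 4 distinct jobs.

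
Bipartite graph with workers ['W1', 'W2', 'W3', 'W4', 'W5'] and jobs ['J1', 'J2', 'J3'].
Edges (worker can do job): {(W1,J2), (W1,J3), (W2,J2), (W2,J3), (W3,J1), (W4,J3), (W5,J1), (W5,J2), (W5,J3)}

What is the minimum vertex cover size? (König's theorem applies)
Minimum vertex cover size = 3

By König's theorem: in bipartite graphs,
min vertex cover = max matching = 3

Maximum matching has size 3, so minimum vertex cover also has size 3.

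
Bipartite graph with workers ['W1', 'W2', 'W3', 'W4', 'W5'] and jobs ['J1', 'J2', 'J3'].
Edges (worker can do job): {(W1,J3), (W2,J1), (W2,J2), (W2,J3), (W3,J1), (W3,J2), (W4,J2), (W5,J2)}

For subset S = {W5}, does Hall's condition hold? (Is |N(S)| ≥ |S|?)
Yes: |N(S)| = 1, |S| = 1

Subset S = {W5}
Neighbors N(S) = {J2}

|N(S)| = 1, |S| = 1
Hall's condition: |N(S)| ≥ |S| is satisfied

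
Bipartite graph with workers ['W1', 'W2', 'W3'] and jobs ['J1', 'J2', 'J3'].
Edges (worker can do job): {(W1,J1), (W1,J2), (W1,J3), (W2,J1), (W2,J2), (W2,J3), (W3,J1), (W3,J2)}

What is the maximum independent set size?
Maximum independent set = 3

By König's theorem:
- Min vertex cover = Max matching = 3
- Max independent set = Total vertices - Min vertex cover
- Max independent set = 6 - 3 = 3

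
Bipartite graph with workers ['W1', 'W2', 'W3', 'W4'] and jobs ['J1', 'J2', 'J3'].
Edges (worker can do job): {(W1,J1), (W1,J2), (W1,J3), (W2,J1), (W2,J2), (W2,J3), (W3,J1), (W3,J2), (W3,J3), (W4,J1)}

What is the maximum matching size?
Maximum matching size = 3

Maximum matching: {(W1,J2), (W3,J3), (W4,J1)}
Size: 3

This assigns 3 workers to 3 distinct jobs.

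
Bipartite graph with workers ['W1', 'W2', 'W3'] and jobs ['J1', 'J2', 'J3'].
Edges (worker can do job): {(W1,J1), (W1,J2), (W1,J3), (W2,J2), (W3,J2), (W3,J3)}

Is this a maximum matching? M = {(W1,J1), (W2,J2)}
No, size 2 is not maximum

Proposed matching has size 2.
Maximum matching size for this graph: 3.

This is NOT maximum - can be improved to size 3.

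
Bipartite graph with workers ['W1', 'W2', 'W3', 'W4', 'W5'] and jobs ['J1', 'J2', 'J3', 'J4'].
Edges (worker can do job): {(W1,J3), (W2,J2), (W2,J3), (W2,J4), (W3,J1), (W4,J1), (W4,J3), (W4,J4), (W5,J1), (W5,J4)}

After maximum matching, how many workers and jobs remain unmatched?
Unmatched: 1 workers, 0 jobs

Maximum matching size: 4
Workers: 5 total, 4 matched, 1 unmatched
Jobs: 4 total, 4 matched, 0 unmatched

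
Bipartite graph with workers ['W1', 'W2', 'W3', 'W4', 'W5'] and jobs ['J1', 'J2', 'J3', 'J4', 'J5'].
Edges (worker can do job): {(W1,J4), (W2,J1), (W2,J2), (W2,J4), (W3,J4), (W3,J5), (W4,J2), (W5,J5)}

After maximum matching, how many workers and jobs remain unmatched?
Unmatched: 1 workers, 1 jobs

Maximum matching size: 4
Workers: 5 total, 4 matched, 1 unmatched
Jobs: 5 total, 4 matched, 1 unmatched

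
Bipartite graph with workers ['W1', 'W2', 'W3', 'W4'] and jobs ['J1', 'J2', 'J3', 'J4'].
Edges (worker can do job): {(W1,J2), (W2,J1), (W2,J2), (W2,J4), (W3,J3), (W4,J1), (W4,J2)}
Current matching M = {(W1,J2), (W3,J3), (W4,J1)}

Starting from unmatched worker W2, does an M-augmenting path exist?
Yes: W2 → J4

An M-augmenting path alternates non-matching / matching edges, starting and ending at unmatched vertices.
Path: W2 → J4
(J4 is unmatched in M, so the path is augmenting.)
Flipping edges along this path would increase |M| from 3 to 4.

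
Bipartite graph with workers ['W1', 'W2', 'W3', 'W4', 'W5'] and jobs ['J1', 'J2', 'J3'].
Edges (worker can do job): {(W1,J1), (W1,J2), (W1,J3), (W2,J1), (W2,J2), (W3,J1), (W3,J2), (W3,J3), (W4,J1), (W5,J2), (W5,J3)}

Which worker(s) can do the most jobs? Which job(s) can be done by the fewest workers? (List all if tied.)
Most versatile: W1, W3 (3 jobs); Least covered: J3 (3 workers)

Worker degrees (jobs they can do): W1:3, W2:2, W3:3, W4:1, W5:2
Job degrees (workers who can do it): J1:4, J2:4, J3:3

Maximum worker degree is 3, achieved by: W1, W3
Minimum job degree is 3, achieved by: J3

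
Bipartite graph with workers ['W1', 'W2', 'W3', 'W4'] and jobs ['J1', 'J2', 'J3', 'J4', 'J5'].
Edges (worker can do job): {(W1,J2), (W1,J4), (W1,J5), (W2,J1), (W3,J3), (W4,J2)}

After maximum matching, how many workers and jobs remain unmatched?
Unmatched: 0 workers, 1 jobs

Maximum matching size: 4
Workers: 4 total, 4 matched, 0 unmatched
Jobs: 5 total, 4 matched, 1 unmatched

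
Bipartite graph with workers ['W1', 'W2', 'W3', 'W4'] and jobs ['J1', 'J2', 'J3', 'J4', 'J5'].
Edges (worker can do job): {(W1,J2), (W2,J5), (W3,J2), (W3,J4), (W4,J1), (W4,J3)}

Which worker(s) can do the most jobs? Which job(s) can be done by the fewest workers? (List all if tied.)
Most versatile: W3, W4 (2 jobs); Least covered: J1, J3, J4, J5 (1 workers)

Worker degrees (jobs they can do): W1:1, W2:1, W3:2, W4:2
Job degrees (workers who can do it): J1:1, J2:2, J3:1, J4:1, J5:1

Maximum worker degree is 2, achieved by: W3, W4
Minimum job degree is 1, achieved by: J1, J3, J4, J5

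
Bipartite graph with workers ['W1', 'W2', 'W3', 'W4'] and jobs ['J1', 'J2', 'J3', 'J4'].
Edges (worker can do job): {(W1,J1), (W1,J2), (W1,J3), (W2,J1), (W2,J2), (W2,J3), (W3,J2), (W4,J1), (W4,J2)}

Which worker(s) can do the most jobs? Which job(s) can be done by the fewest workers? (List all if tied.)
Most versatile: W1, W2 (3 jobs); Least covered: J4 (0 workers)

Worker degrees (jobs they can do): W1:3, W2:3, W3:1, W4:2
Job degrees (workers who can do it): J1:3, J2:4, J3:2, J4:0

Maximum worker degree is 3, achieved by: W1, W2
Minimum job degree is 0, achieved by: J4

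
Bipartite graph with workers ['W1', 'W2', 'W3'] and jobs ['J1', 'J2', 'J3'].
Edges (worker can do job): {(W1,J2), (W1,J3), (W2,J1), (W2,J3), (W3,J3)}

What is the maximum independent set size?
Maximum independent set = 3

By König's theorem:
- Min vertex cover = Max matching = 3
- Max independent set = Total vertices - Min vertex cover
- Max independent set = 6 - 3 = 3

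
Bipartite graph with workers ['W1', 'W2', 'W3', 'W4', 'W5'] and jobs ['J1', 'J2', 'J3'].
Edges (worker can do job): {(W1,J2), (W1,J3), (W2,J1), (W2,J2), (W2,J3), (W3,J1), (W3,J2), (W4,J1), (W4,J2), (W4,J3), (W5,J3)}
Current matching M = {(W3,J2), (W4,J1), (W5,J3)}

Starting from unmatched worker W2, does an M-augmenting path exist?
No augmenting path from W2

Alternating search from W2 reaches jobs: {J1, J2, J3}.
Every reachable job is already matched in M, and following those matched edges back to workers exposes no further unvisited jobs.
No M-augmenting path from W2 exists.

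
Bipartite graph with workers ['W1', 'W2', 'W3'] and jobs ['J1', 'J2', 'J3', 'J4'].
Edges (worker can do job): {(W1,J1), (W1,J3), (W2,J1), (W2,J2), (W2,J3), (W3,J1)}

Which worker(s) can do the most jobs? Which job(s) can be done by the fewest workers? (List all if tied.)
Most versatile: W2 (3 jobs); Least covered: J4 (0 workers)

Worker degrees (jobs they can do): W1:2, W2:3, W3:1
Job degrees (workers who can do it): J1:3, J2:1, J3:2, J4:0

Maximum worker degree is 3, achieved by: W2
Minimum job degree is 0, achieved by: J4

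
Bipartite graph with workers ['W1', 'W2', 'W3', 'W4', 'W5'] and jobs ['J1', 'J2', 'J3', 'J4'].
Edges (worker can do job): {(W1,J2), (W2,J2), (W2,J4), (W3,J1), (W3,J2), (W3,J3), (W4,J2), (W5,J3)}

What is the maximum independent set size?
Maximum independent set = 5

By König's theorem:
- Min vertex cover = Max matching = 4
- Max independent set = Total vertices - Min vertex cover
- Max independent set = 9 - 4 = 5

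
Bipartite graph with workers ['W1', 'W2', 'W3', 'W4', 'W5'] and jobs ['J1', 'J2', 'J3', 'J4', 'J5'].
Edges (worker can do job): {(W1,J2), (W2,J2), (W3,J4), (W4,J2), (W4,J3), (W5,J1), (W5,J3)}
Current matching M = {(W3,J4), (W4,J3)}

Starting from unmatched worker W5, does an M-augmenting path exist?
Yes: W5 → J1

An M-augmenting path alternates non-matching / matching edges, starting and ending at unmatched vertices.
Path: W5 → J1
(J1 is unmatched in M, so the path is augmenting.)
Flipping edges along this path would increase |M| from 2 to 3.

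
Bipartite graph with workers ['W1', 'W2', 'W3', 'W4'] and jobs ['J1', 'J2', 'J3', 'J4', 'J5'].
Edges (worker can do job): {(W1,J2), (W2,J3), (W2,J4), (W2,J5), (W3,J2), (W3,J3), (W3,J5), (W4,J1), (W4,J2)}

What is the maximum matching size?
Maximum matching size = 4

Maximum matching: {(W1,J2), (W2,J4), (W3,J5), (W4,J1)}
Size: 4

This assigns 4 workers to 4 distinct jobs.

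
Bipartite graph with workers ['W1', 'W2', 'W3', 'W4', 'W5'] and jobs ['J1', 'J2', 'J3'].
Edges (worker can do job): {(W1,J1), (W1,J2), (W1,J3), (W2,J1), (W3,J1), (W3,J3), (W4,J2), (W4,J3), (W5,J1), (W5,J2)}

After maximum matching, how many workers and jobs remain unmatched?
Unmatched: 2 workers, 0 jobs

Maximum matching size: 3
Workers: 5 total, 3 matched, 2 unmatched
Jobs: 3 total, 3 matched, 0 unmatched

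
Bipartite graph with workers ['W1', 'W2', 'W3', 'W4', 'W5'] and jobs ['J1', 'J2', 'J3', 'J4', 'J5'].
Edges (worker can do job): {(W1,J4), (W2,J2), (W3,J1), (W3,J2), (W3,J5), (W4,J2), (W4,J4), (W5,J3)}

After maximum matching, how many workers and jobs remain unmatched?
Unmatched: 1 workers, 1 jobs

Maximum matching size: 4
Workers: 5 total, 4 matched, 1 unmatched
Jobs: 5 total, 4 matched, 1 unmatched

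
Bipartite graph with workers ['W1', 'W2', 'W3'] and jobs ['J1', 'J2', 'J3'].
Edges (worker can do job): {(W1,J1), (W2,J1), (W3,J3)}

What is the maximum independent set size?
Maximum independent set = 4

By König's theorem:
- Min vertex cover = Max matching = 2
- Max independent set = Total vertices - Min vertex cover
- Max independent set = 6 - 2 = 4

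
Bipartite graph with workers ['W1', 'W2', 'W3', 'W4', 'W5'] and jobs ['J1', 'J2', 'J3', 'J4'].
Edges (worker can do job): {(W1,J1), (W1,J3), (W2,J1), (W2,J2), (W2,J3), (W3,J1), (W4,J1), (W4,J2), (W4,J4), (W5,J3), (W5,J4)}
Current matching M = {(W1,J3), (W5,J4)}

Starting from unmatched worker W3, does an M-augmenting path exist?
Yes: W3 → J1

An M-augmenting path alternates non-matching / matching edges, starting and ending at unmatched vertices.
Path: W3 → J1
(J1 is unmatched in M, so the path is augmenting.)
Flipping edges along this path would increase |M| from 2 to 3.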